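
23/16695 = 23/16695=0.00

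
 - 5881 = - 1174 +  - 4707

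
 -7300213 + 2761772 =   -  4538441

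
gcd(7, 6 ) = 1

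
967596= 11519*84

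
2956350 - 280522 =2675828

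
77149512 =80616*957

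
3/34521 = 1/11507  =  0.00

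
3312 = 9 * 368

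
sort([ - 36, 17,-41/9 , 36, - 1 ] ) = [ - 36, - 41/9, - 1, 17,36 ] 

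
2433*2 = 4866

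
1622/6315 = 1622/6315 = 0.26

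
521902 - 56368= 465534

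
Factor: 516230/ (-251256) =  - 2^(-2)*3^( - 1 )*5^1*11^1 * 13^1*29^(-1) = - 715/348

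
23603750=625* 37766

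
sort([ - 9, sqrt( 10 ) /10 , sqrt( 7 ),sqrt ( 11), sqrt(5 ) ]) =[ - 9,sqrt( 10 ) /10 , sqrt ( 5),sqrt( 7), sqrt( 11)] 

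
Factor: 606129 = 3^1 * 29^1*6967^1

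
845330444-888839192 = -43508748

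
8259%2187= 1698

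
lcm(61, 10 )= 610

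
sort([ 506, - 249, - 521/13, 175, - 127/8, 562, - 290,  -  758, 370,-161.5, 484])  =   [  -  758, - 290, - 249, - 161.5, - 521/13 , - 127/8,175, 370, 484, 506,562 ]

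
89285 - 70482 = 18803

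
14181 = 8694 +5487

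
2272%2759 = 2272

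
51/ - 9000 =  - 1 + 2983/3000 = - 0.01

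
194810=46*4235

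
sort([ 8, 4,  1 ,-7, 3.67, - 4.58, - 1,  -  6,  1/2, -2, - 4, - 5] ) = [  -  7, - 6,-5, - 4.58, - 4, - 2, - 1,1/2, 1, 3.67,4, 8]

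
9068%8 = 4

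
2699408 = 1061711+1637697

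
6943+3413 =10356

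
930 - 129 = 801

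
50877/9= 5653 =5653.00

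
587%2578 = 587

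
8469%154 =153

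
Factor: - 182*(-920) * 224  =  2^9*5^1*7^2*13^1*23^1 = 37506560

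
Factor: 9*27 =3^5 = 243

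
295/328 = 295/328= 0.90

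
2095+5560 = 7655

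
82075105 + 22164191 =104239296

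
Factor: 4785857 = 17^1 * 43^1 * 6547^1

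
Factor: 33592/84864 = 2^( - 4)*3^( - 1)*19^1 = 19/48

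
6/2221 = 6/2221=0.00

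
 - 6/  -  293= 6/293 = 0.02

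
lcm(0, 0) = 0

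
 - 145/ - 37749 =145/37749= 0.00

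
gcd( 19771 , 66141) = 1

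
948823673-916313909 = 32509764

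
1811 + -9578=-7767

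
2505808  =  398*6296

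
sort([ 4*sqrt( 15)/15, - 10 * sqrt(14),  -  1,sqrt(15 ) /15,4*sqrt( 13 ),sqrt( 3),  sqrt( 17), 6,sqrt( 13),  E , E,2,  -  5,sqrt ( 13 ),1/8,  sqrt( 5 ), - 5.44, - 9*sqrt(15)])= [ - 10*sqrt( 14 ), - 9 * sqrt( 15 ), - 5.44, - 5, - 1,1/8, sqrt( 15)/15,4*sqrt(15)/15,  sqrt( 3),  2 , sqrt ( 5), E, E,  sqrt (13),sqrt( 13),  sqrt (17), 6,4*sqrt(13 )]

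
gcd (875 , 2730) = 35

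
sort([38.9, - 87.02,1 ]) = [ - 87.02,1,38.9] 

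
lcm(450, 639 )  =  31950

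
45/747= 5/83 = 0.06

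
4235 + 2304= 6539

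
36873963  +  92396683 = 129270646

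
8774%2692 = 698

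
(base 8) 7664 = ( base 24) 6nc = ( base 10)4020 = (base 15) 12D0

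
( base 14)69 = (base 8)135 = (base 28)39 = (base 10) 93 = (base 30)33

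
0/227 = 0 = 0.00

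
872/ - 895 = -1+23/895 = - 0.97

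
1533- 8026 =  - 6493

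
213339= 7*30477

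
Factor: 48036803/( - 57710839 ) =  - 137^( - 1) * 223^( - 1)*1283^1 * 1889^( - 1)*37441^1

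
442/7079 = 442/7079 = 0.06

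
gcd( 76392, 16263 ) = 9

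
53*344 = 18232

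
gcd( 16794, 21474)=18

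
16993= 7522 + 9471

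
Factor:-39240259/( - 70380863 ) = 7^( - 1 )*79^( - 1 )* 127271^ ( - 1 )*39240259^1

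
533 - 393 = 140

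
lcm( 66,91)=6006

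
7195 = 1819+5376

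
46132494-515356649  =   -469224155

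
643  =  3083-2440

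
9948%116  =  88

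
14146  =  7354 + 6792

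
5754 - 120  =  5634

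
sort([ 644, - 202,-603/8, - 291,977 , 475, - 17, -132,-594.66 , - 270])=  [  -  594.66, - 291, - 270,-202 , - 132, - 603/8,  -  17,475,644,  977 ] 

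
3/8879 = 3/8879=0.00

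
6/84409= 6/84409 = 0.00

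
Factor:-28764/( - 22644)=37^( - 1 )*47^1 = 47/37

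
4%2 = 0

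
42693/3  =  14231 = 14231.00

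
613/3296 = 613/3296 = 0.19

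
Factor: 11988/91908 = 3/23 = 3^1*23^( - 1)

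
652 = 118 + 534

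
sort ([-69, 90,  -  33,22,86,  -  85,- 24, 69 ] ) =[- 85, - 69, - 33,  -  24,22,69, 86,90 ]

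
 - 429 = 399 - 828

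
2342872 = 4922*476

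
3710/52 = 71  +  9/26= 71.35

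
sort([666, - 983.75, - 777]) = [ - 983.75, - 777,666]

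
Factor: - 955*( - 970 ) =2^1* 5^2 * 97^1*191^1 = 926350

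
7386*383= 2828838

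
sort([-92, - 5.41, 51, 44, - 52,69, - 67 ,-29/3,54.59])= [  -  92,  -  67,  -  52,-29/3,- 5.41,  44, 51,54.59,69 ]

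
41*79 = 3239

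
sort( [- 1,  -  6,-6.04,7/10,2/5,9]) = [ - 6.04,-6,  -  1, 2/5 , 7/10,9 ]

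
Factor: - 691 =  - 691^1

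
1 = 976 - 975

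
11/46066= 11/46066 = 0.00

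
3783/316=11+307/316 = 11.97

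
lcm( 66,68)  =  2244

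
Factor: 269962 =2^1*7^1 * 11^1 * 1753^1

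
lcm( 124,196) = 6076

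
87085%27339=5068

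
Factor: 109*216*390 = 9182160 = 2^4*3^4* 5^1*13^1*109^1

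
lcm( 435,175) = 15225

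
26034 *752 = 19577568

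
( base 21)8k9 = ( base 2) 111101110101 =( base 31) 43K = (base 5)111312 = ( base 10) 3957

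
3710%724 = 90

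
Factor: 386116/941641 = 2^2*83^1*1163^1*941641^( - 1 )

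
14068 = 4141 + 9927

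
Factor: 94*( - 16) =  - 2^5*47^1 = - 1504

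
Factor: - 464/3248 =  - 7^(-1)  =  -  1/7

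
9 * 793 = 7137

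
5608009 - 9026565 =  - 3418556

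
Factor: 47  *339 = 15933 = 3^1*47^1*113^1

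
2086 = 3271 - 1185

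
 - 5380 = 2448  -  7828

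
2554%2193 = 361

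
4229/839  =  5 + 34/839 =5.04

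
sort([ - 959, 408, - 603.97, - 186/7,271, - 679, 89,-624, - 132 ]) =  [ - 959, - 679, - 624, - 603.97, - 132, - 186/7, 89,  271, 408]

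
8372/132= 63  +  14/33=63.42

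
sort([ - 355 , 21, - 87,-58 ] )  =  [ - 355,  -  87 ,- 58,21 ] 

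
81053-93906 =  - 12853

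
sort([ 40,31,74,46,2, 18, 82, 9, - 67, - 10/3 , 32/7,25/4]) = [ - 67,-10/3,2,32/7,25/4,9,18 , 31, 40, 46 , 74,82 ]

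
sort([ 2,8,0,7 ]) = [0,2, 7,8 ]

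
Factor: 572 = 2^2*11^1*13^1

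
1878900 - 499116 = 1379784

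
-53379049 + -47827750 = - 101206799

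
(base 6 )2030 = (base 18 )170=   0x1c2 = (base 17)198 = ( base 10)450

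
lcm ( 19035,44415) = 133245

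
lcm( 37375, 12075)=784875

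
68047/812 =83 + 93/116 = 83.80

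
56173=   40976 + 15197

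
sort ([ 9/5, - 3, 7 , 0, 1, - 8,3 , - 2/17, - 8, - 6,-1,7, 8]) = [-8, - 8, - 6, - 3,-1, - 2/17,  0, 1, 9/5,  3,7,7, 8] 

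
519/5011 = 519/5011 = 0.10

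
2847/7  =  2847/7= 406.71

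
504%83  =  6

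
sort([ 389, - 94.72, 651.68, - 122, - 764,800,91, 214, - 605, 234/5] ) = [ - 764, - 605, - 122,-94.72, 234/5, 91,214, 389,  651.68,800]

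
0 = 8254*0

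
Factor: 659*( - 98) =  - 2^1*7^2 * 659^1 = - 64582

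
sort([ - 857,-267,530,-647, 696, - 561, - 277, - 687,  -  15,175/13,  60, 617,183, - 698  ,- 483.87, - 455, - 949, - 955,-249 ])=[ - 955, - 949 , - 857, - 698, - 687,-647,  -  561,-483.87,-455,-277, -267, -249,-15,175/13,  60, 183, 530 , 617,696]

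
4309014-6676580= -2367566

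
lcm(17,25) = 425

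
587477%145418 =5805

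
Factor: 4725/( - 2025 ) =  -3^(-1 ) *7^1 =- 7/3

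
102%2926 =102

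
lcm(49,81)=3969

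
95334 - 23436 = 71898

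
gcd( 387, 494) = 1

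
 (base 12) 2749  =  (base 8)10651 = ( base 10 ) 4521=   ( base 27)65c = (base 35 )3O6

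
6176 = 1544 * 4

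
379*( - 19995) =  - 7578105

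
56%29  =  27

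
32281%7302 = 3073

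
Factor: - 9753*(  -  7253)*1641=3^2*547^1 * 3251^1*7253^1 = 116081893269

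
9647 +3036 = 12683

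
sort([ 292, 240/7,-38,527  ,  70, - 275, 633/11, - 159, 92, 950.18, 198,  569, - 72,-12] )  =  [-275, - 159,-72,-38, - 12, 240/7,633/11,70,92, 198, 292, 527,569, 950.18]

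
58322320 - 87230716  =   -28908396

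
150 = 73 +77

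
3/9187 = 3/9187 = 0.00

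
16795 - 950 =15845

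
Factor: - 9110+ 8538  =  -2^2*11^1*13^1 = - 572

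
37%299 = 37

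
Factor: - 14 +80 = 2^1*3^1*11^1 = 66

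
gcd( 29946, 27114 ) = 6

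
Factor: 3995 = 5^1*17^1*47^1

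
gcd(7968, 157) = 1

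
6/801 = 2/267 = 0.01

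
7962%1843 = 590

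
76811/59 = 76811/59  =  1301.88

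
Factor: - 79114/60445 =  - 11302/8635 =- 2^1*5^( - 1)*11^ ( - 1)*157^ ( - 1)*5651^1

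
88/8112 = 11/1014 = 0.01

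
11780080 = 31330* 376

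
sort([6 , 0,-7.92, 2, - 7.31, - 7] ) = [  -  7.92, - 7.31, - 7, 0, 2 , 6]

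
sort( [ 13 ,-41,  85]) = [ - 41, 13,85] 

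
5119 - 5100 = 19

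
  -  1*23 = - 23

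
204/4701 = 68/1567 = 0.04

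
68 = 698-630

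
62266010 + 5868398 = 68134408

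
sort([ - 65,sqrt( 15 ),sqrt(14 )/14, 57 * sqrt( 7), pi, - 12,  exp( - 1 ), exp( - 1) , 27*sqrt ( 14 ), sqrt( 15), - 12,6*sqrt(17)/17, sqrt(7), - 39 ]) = [ - 65, - 39,  -  12, - 12, sqrt( 14 )/14, exp( - 1), exp( - 1), 6*sqrt(17 ) /17, sqrt( 7), pi,sqrt(15 ), sqrt(15), 27 * sqrt( 14),57 * sqrt (7 ) ]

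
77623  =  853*91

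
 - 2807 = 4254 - 7061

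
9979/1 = 9979  =  9979.00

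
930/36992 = 465/18496=0.03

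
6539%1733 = 1340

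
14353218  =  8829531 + 5523687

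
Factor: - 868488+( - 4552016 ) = -2^3*677563^1 = -5420504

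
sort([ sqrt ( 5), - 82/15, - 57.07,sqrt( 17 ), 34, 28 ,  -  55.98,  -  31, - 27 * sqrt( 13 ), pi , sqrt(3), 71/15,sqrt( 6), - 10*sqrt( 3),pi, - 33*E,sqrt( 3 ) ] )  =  [  -  27 * sqrt( 13 ), - 33* E, - 57.07,-55.98,-31,-10*sqrt( 3), - 82/15,sqrt( 3 ), sqrt( 3), sqrt(5), sqrt( 6), pi,pi,  sqrt( 17) , 71/15, 28, 34 ] 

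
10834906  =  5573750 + 5261156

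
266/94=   133/47=2.83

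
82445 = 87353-4908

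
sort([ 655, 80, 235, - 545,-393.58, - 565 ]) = [ - 565, - 545,  -  393.58, 80, 235, 655] 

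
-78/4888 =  - 3/188 = -0.02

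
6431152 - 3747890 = 2683262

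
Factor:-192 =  - 2^6*3^1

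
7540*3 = 22620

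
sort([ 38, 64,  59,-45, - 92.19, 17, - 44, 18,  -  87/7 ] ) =[-92.19, - 45, - 44, - 87/7,17, 18,38, 59, 64]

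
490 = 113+377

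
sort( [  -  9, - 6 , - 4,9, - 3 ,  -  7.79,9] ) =[ - 9, - 7.79,-6, - 4, - 3,9,9] 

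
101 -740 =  - 639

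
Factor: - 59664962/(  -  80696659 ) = 2^1*7^1 * 53^1*191^1*421^1*80696659^( - 1 )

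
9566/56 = 170 + 23/28 = 170.82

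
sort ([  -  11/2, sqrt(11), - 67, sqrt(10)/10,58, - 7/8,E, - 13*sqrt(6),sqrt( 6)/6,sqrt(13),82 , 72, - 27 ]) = [-67, - 13*sqrt(6),- 27, - 11/2, - 7/8, sqrt(10 ) /10,sqrt(6)/6,  E,sqrt(11) , sqrt( 13), 58, 72,82]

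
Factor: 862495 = 5^1*17^1*73^1*139^1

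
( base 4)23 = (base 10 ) 11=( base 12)b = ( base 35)B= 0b1011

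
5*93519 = 467595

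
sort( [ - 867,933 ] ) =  [ - 867, 933] 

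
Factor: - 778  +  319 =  - 3^3*17^1  =  - 459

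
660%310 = 40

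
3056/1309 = 3056/1309 = 2.33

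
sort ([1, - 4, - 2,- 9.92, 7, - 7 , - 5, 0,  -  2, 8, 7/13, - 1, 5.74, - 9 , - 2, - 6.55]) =[  -  9.92, - 9, - 7, - 6.55, - 5,-4, - 2, - 2 , - 2,-1,  0, 7/13,  1, 5.74,7,8 ]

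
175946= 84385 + 91561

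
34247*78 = 2671266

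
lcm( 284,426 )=852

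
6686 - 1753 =4933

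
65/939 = 65/939=0.07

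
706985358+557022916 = 1264008274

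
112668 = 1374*82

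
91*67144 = 6110104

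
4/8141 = 4/8141 = 0.00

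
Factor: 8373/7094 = 2^ ( - 1)*3^1*2791^1* 3547^(  -  1)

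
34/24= 17/12 = 1.42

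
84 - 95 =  - 11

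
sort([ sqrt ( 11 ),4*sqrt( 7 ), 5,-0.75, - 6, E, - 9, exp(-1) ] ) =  [-9, - 6, - 0.75,exp( -1), E , sqrt( 11), 5, 4 * sqrt(7 )]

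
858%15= 3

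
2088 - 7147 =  - 5059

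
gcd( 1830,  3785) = 5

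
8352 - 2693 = 5659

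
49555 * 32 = 1585760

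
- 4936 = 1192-6128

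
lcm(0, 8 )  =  0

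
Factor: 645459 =3^1*215153^1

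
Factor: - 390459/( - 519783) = 157/209 = 11^(  -  1 )*19^ ( - 1 )*157^1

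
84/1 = 84=84.00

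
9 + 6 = 15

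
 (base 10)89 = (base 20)49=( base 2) 1011001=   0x59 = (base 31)2r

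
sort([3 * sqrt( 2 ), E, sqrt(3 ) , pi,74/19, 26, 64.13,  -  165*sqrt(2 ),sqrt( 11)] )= [ - 165*sqrt(2 ),sqrt(3), E, pi, sqrt ( 11 ), 74/19,3 * sqrt( 2 ),26, 64.13] 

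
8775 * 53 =465075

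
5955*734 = 4370970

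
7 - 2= 5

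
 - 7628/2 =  - 3814 =- 3814.00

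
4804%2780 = 2024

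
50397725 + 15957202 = 66354927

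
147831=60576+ 87255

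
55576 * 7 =389032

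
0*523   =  0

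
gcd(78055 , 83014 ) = 1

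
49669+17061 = 66730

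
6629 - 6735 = -106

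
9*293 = 2637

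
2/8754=1/4377= 0.00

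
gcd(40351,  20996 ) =1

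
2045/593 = 2045/593 = 3.45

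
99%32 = 3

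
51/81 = 17/27 = 0.63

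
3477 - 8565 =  - 5088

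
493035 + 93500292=93993327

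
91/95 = 91/95= 0.96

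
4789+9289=14078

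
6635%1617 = 167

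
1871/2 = 1871/2 = 935.50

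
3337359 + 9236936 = 12574295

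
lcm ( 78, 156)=156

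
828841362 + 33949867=862791229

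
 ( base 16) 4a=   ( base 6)202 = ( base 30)2e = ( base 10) 74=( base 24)32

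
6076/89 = 6076/89=   68.27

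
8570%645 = 185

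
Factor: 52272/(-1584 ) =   -  33= -3^1*11^1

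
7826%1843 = 454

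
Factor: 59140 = 2^2*5^1*2957^1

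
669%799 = 669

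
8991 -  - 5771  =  14762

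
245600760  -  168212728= 77388032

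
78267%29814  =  18639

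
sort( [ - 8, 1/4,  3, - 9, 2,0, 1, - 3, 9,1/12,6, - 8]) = [ - 9, - 8, - 8, - 3,0,1/12, 1/4,1,2, 3, 6,9]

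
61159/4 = 15289 + 3/4 = 15289.75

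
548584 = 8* 68573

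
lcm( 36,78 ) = 468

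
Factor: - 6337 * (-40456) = 256369672 = 2^3 *13^1*389^1*6337^1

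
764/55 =764/55   =  13.89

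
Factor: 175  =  5^2*7^1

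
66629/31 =2149  +  10/31= 2149.32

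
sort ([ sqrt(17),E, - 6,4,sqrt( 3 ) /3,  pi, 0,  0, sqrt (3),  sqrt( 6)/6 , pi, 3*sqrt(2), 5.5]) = [ - 6, 0, 0, sqrt ( 6 )/6,sqrt (3 )/3, sqrt( 3 ), E, pi, pi, 4,sqrt( 17) , 3*sqrt(2), 5.5 ] 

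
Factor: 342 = 2^1 * 3^2*19^1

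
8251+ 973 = 9224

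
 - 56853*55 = - 3126915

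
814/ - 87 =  - 10+56/87=- 9.36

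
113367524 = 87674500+25693024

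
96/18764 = 24/4691= 0.01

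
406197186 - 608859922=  - 202662736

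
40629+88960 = 129589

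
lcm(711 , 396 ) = 31284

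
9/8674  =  9/8674=0.00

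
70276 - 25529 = 44747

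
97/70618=97/70618 = 0.00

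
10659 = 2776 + 7883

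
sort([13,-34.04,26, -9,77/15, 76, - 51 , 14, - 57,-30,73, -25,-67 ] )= [ - 67, - 57, - 51 ,-34.04,  -  30, - 25, - 9,77/15,13, 14,26,73,76] 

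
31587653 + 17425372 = 49013025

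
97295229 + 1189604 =98484833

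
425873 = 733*581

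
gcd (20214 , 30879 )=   9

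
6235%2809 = 617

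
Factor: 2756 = 2^2 * 13^1 * 53^1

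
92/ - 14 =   -  46/7 = - 6.57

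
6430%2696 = 1038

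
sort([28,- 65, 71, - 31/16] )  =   [ - 65, - 31/16, 28, 71 ] 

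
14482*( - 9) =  - 130338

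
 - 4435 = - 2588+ - 1847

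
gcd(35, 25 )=5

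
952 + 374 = 1326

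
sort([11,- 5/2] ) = [-5/2,11]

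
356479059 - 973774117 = -617295058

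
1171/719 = 1 + 452/719 = 1.63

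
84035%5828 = 2443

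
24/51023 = 24/51023 = 0.00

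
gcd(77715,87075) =45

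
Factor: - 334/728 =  - 2^(-2) *7^ ( - 1) * 13^( - 1)*167^1 = - 167/364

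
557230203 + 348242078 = 905472281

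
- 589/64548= - 1 + 63959/64548=- 0.01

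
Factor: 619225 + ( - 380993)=238232 = 2^3*97^1*307^1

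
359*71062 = 25511258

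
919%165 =94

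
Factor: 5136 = 2^4*3^1 * 107^1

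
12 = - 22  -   - 34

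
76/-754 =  - 1+ 339/377 = -0.10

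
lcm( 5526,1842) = 5526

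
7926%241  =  214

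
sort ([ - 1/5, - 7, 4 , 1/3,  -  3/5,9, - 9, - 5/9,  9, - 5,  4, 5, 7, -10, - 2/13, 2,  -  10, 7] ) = [-10, - 10, - 9, - 7, - 5, -3/5, - 5/9, - 1/5,  -  2/13, 1/3, 2, 4, 4, 5,7  ,  7,9, 9] 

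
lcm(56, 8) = 56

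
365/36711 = 365/36711  =  0.01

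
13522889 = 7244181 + 6278708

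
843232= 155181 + 688051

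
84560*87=7356720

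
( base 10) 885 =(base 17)311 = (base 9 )1183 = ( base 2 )1101110101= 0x375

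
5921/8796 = 5921/8796 = 0.67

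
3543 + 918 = 4461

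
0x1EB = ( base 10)491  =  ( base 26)in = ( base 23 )L8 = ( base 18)195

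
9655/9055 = 1931/1811  =  1.07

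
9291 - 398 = 8893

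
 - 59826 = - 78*767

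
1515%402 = 309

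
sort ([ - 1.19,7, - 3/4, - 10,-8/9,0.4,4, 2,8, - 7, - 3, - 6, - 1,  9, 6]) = [ - 10 , - 7 , - 6, - 3, - 1.19, - 1, - 8/9,-3/4,0.4,  2,4 , 6,7,8, 9 ]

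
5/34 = 5/34 = 0.15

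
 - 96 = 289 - 385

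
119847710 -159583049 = - 39735339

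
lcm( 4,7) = 28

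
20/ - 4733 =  - 20/4733 = - 0.00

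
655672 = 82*7996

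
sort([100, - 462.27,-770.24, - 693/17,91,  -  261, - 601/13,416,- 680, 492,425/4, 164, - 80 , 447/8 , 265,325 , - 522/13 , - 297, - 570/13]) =[ - 770.24 , - 680, - 462.27 ,-297, - 261, - 80, - 601/13, - 570/13 , - 693/17 ,-522/13, 447/8,91,100,425/4,164,265 , 325 , 416, 492 ]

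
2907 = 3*969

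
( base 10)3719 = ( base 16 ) E87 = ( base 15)117e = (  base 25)5nj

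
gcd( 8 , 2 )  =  2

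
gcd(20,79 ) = 1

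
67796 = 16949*4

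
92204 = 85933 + 6271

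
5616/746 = 2808/373=7.53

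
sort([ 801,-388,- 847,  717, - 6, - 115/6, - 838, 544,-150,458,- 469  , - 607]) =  [  -  847, - 838,  -  607, - 469, - 388, - 150,  -  115/6,- 6, 458, 544,717, 801] 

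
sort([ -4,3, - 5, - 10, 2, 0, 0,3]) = [-10, - 5, - 4, 0,0,2,3 , 3]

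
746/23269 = 746/23269 = 0.03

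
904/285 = 3 + 49/285 =3.17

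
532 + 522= 1054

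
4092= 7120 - 3028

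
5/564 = 5/564 = 0.01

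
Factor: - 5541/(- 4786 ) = 2^( - 1 )*3^1*1847^1*2393^ ( - 1)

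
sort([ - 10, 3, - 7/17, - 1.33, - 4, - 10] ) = [ - 10, - 10, - 4, - 1.33,-7/17,3 ]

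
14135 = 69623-55488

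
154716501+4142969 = 158859470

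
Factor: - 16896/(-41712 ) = 32/79 = 2^5*79^ ( - 1 ) 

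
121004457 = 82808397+38196060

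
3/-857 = -1 + 854/857 = - 0.00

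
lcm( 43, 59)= 2537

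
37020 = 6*6170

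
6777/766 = 6777/766 = 8.85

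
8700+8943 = 17643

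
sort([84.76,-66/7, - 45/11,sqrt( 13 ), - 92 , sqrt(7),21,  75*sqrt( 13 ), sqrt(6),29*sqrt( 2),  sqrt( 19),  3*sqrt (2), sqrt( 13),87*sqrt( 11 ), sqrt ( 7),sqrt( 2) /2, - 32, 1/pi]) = [ - 92, - 32, - 66/7,  -  45/11,1/pi,  sqrt(2 )/2, sqrt( 6),sqrt( 7), sqrt( 7), sqrt( 13),sqrt(  13 ),3 * sqrt( 2 ),  sqrt(19 ), 21,29*sqrt (2 ), 84.76,75*sqrt( 13) , 87*sqrt( 11 ) ] 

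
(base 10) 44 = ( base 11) 40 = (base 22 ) 20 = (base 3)1122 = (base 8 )54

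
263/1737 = 263/1737 = 0.15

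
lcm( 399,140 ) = 7980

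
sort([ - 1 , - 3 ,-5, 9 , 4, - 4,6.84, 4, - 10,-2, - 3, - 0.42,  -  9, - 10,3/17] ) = [ - 10, - 10,-9,  -  5 , -4,-3, - 3,-2, -1, - 0.42,3/17 , 4,4, 6.84,9 ] 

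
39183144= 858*45668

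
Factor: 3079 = 3079^1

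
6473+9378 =15851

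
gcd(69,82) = 1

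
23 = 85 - 62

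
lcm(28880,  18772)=375440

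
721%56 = 49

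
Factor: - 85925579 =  - 29^1*449^1*6599^1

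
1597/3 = 1597/3 = 532.33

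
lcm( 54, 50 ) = 1350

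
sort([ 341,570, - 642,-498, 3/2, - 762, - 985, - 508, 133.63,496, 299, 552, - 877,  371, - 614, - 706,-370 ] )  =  [ - 985, - 877,-762, - 706, - 642, - 614, - 508,- 498, - 370,3/2, 133.63,299 , 341, 371, 496,552,570 ] 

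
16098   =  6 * 2683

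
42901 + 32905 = 75806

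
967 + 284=1251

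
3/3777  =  1/1259 = 0.00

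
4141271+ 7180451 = 11321722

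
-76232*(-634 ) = 48331088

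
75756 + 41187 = 116943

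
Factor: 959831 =959831^1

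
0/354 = 0 = 0.00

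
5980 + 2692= 8672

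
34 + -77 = -43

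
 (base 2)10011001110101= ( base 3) 111111122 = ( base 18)1C6H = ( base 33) 91b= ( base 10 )9845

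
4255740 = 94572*45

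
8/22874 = 4/11437  =  0.00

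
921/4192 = 921/4192 = 0.22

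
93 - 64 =29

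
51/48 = 17/16 = 1.06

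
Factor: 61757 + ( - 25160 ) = 36597 = 3^1 * 11^1*1109^1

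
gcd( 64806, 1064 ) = 14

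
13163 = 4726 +8437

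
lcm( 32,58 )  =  928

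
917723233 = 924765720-7042487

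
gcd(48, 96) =48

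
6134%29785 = 6134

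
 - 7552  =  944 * (  -  8 )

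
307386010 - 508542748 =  - 201156738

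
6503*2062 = 13409186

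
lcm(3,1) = 3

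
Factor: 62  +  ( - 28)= 34 =2^1* 17^1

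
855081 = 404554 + 450527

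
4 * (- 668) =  -2672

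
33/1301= 33/1301 =0.03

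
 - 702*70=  - 49140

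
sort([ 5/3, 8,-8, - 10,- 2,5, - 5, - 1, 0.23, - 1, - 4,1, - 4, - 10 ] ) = [ - 10, - 10, - 8,-5, -4 , - 4,- 2,-1, - 1, 0.23,1, 5/3,5,8]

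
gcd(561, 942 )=3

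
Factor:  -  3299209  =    -  1381^1*2389^1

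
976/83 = 11+ 63/83 = 11.76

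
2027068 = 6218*326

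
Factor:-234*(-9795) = 2292030 = 2^1 * 3^3*5^1 *13^1*653^1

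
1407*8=11256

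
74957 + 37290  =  112247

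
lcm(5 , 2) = 10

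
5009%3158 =1851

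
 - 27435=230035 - 257470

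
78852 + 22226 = 101078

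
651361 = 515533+135828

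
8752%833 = 422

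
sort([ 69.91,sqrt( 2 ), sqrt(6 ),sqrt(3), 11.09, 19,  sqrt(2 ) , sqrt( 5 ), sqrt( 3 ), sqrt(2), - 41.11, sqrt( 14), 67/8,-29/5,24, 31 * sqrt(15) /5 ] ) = [ - 41.11, -29/5, sqrt( 2),sqrt(2), sqrt(2),sqrt(3),sqrt(3),sqrt( 5), sqrt( 6),  sqrt(14), 67/8, 11.09, 19, 24, 31*sqrt (15) /5, 69.91] 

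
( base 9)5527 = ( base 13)1B16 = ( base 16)FEB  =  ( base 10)4075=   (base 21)951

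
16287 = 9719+6568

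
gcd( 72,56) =8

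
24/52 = 6/13 = 0.46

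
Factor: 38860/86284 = 9715/21571 = 5^1*11^(-1 ) * 29^1*37^( - 1 ) *53^( - 1)*67^1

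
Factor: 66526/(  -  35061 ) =  -  74/39 = -2^1*3^(-1 )* 13^( - 1)*37^1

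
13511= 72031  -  58520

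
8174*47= 384178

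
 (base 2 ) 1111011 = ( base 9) 146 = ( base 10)123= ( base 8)173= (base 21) 5I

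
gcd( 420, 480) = 60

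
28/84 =1/3 = 0.33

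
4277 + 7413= 11690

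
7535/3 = 2511 + 2/3 = 2511.67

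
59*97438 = 5748842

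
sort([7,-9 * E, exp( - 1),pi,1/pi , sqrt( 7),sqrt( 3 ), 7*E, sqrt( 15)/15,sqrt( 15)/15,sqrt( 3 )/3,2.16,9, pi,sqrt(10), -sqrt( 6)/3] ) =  [ - 9*E , - sqrt( 6)/3 , sqrt(15)/15, sqrt(15)/15,1/pi, exp( - 1 ),sqrt( 3)/3, sqrt(3),2.16, sqrt(7) , pi, pi,  sqrt( 10 ) , 7, 9, 7* E]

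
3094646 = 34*91019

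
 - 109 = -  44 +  - 65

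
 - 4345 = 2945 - 7290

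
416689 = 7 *59527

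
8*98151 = 785208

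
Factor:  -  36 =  - 2^2*3^2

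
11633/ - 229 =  - 11633/229 = - 50.80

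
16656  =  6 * 2776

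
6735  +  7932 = 14667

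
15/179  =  15/179 = 0.08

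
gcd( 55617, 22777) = 1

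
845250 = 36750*23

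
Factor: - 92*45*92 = -380880 = -2^4*3^2*5^1*23^2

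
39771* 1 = 39771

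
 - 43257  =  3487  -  46744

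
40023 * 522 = 20892006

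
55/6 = 9 + 1/6 = 9.17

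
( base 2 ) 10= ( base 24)2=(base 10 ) 2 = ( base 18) 2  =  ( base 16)2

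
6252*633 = 3957516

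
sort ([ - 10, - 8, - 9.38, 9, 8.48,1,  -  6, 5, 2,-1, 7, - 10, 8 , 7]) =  [ - 10, - 10, - 9.38,-8 ,  -  6, - 1,1, 2,5, 7,7, 8,8.48, 9]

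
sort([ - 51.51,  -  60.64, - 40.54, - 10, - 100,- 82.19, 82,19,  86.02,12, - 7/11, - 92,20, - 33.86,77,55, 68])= [- 100, - 92,-82.19, - 60.64 ,-51.51, - 40.54, - 33.86, - 10,-7/11,  12,  19, 20,55,68 , 77 , 82, 86.02]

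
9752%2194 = 976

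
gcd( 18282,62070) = 6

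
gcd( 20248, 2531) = 2531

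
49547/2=49547/2  =  24773.50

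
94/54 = 47/27 = 1.74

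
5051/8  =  631 + 3/8 = 631.38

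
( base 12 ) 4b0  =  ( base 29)OC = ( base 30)ni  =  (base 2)1011000100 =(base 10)708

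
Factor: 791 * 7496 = 5929336 = 2^3*7^1*113^1*937^1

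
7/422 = 7/422 = 0.02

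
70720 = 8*8840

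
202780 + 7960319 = 8163099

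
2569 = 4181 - 1612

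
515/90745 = 103/18149= 0.01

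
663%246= 171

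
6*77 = 462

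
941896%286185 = 83341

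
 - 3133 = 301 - 3434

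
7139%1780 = 19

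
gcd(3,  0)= 3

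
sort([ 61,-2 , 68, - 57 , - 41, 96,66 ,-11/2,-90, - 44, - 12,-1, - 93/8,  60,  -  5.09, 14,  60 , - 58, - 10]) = [  -  90,- 58,-57, - 44, - 41,- 12, - 93/8, - 10,-11/2, - 5.09 , - 2, - 1,14 , 60,60,61, 66,68 , 96]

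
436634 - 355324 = 81310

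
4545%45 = 0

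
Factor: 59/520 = 2^( - 3 )* 5^(-1 ) * 13^( - 1 )*59^1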